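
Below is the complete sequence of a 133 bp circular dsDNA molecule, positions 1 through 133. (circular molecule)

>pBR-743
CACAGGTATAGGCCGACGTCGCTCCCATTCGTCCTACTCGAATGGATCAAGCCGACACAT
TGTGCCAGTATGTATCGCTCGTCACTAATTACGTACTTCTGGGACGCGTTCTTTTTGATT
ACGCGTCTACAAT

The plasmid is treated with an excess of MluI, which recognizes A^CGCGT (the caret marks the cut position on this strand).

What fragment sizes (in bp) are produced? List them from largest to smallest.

MluI sites (ACGCGT) start at positions 104, 121.
MluI cuts after the first base of each site, so after positions 104, 121.
Circular molecule, 2 cuts → 2 fragments:
  105–121 → 17 bp
  122–133 then 1–104 → 12 + 104 = 116 bp
Sorted largest to smallest: 116, 17 bp.

116, 17 bp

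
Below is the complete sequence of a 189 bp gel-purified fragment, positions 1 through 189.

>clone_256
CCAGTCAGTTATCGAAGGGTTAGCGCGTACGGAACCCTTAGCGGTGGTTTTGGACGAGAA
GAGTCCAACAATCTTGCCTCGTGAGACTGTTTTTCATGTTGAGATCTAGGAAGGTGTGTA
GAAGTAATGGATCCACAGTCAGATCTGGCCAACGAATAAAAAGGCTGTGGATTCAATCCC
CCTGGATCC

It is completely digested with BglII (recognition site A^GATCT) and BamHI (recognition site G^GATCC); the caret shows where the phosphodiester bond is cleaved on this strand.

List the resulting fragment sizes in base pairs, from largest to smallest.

BglII sites (AGATCT) start at positions 102, 141.
BglII cuts after the first base of each site, so after positions 102, 141.
BamHI sites (GGATCC) start at positions 129, 184.
BamHI cuts after the first base of each site, so after positions 129, 184.
Combined cut positions: 102, 129, 141, 184.
Linear molecule, 4 cuts → 5 fragments:
  1–102 → 102 bp
  103–129 → 27 bp
  130–141 → 12 bp
  142–184 → 43 bp
  185–189 → 5 bp
Sorted largest to smallest: 102, 43, 27, 12, 5 bp.

102, 43, 27, 12, 5 bp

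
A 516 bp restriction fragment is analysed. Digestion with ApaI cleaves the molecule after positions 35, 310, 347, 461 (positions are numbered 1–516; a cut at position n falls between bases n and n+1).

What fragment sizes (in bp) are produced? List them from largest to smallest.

275, 114, 55, 37, 35 bp

Linear molecule, 4 cuts → 5 fragments:
  35 − 0 = 35 bp
  310 − 35 = 275 bp
  347 − 310 = 37 bp
  461 − 347 = 114 bp
  516 − 461 = 55 bp
Sorted largest to smallest: 275, 114, 55, 37, 35 bp.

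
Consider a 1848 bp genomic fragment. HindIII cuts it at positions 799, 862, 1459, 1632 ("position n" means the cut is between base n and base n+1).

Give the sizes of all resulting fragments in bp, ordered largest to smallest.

799, 597, 216, 173, 63 bp

Linear molecule, 4 cuts → 5 fragments:
  799 − 0 = 799 bp
  862 − 799 = 63 bp
  1459 − 862 = 597 bp
  1632 − 1459 = 173 bp
  1848 − 1632 = 216 bp
Sorted largest to smallest: 799, 597, 216, 173, 63 bp.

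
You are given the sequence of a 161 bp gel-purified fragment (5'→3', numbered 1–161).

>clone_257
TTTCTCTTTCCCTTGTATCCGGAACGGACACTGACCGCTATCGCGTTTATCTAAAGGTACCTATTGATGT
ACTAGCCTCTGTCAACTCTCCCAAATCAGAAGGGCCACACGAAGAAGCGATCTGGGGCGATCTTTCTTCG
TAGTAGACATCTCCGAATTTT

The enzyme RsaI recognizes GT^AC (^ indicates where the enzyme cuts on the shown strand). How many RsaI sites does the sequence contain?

2

GTAC occurs starting at positions 57, 69.
RsaI cuts at 2 sites.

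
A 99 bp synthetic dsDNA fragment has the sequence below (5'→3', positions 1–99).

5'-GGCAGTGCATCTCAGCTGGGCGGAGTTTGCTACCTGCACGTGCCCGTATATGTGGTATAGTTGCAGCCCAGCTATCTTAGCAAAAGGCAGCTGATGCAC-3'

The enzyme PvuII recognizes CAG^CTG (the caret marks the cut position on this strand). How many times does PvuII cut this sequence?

CAGCTG occurs starting at positions 13, 88.
PvuII cuts at 2 sites.

2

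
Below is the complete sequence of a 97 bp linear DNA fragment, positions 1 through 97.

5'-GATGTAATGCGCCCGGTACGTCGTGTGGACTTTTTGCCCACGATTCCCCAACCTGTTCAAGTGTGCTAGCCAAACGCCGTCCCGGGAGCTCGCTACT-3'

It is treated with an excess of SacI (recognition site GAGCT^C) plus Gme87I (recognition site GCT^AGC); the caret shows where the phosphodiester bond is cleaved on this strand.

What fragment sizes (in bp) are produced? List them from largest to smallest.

The SacI site (GAGCTC) starts at position 86.
SacI cuts after base 5 of each site (before the last base), so after position 90.
The Gme87I site (GCTAGC) starts at position 65.
Gme87I cuts after base 3 of each site, so after position 67.
Combined cut positions: 67, 90.
Linear molecule, 2 cuts → 3 fragments:
  1–67 → 67 bp
  68–90 → 23 bp
  91–97 → 7 bp
Sorted largest to smallest: 67, 23, 7 bp.

67, 23, 7 bp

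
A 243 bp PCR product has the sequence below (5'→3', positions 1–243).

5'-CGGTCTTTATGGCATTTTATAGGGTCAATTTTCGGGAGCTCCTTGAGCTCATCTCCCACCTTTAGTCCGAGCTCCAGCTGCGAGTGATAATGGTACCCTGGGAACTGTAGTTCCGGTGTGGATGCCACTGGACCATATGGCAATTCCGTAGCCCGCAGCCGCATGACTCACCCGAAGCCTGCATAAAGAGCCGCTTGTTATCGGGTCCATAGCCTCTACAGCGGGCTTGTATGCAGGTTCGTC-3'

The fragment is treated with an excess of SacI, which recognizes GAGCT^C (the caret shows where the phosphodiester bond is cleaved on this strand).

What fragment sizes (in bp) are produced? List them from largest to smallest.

170, 40, 24, 9 bp

SacI sites (GAGCTC) start at positions 36, 45, 69.
SacI cuts after base 5 of each site (before the last base), so after positions 40, 49, 73.
Linear molecule, 3 cuts → 4 fragments:
  1–40 → 40 bp
  41–49 → 9 bp
  50–73 → 24 bp
  74–243 → 170 bp
Sorted largest to smallest: 170, 40, 24, 9 bp.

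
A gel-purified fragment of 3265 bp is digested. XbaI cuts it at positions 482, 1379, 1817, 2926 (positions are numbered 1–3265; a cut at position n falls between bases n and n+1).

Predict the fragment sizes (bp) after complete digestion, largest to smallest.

Linear molecule, 4 cuts → 5 fragments:
  482 − 0 = 482 bp
  1379 − 482 = 897 bp
  1817 − 1379 = 438 bp
  2926 − 1817 = 1109 bp
  3265 − 2926 = 339 bp
Sorted largest to smallest: 1109, 897, 482, 438, 339 bp.

1109, 897, 482, 438, 339 bp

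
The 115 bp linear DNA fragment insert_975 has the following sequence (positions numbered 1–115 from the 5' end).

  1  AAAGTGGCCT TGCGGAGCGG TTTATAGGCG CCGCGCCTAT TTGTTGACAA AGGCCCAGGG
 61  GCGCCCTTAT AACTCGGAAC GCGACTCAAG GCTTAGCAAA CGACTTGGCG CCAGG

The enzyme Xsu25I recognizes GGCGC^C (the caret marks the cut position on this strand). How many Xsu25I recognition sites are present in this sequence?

GGCGCC occurs starting at positions 27, 60, 107.
Xsu25I cuts at 3 sites.

3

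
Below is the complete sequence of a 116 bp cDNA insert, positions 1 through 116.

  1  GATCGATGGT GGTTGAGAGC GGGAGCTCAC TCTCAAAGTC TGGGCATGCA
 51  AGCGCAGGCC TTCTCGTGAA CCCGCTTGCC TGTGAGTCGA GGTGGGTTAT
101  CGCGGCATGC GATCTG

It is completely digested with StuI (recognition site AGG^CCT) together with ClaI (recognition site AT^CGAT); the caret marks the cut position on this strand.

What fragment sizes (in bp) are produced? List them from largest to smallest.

58, 55, 3 bp

The StuI site (AGGCCT) starts at position 56.
StuI cuts after base 3 of each site, so after position 58.
The ClaI site (ATCGAT) starts at position 2.
ClaI cuts after base 2 of each site, so after position 3.
Combined cut positions: 3, 58.
Linear molecule, 2 cuts → 3 fragments:
  1–3 → 3 bp
  4–58 → 55 bp
  59–116 → 58 bp
Sorted largest to smallest: 58, 55, 3 bp.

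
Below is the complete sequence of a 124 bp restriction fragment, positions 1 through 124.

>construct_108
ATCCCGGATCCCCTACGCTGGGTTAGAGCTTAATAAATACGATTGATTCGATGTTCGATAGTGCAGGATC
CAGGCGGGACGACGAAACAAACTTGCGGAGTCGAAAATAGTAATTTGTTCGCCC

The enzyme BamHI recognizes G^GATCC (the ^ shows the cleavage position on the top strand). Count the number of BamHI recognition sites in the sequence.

GGATCC occurs starting at positions 6, 66.
BamHI cuts at 2 sites.

2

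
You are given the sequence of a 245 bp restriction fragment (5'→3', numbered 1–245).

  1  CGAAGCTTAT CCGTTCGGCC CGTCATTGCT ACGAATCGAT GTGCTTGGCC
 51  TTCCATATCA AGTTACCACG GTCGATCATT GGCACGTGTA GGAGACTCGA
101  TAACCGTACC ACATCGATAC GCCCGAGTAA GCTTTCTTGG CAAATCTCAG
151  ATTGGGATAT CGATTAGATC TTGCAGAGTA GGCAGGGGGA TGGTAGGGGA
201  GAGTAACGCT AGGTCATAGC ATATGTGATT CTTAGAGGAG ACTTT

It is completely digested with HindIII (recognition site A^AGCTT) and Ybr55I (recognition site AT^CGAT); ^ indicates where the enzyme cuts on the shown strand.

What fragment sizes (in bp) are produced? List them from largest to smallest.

85, 78, 33, 31, 15, 3 bp

HindIII sites (AAGCTT) start at positions 3, 129.
HindIII cuts after the first base of each site, so after positions 3, 129.
Ybr55I sites (ATCGAT) start at positions 35, 113, 159.
Ybr55I cuts after base 2 of each site, so after positions 36, 114, 160.
Combined cut positions: 3, 36, 114, 129, 160.
Linear molecule, 5 cuts → 6 fragments:
  1–3 → 3 bp
  4–36 → 33 bp
  37–114 → 78 bp
  115–129 → 15 bp
  130–160 → 31 bp
  161–245 → 85 bp
Sorted largest to smallest: 85, 78, 33, 31, 15, 3 bp.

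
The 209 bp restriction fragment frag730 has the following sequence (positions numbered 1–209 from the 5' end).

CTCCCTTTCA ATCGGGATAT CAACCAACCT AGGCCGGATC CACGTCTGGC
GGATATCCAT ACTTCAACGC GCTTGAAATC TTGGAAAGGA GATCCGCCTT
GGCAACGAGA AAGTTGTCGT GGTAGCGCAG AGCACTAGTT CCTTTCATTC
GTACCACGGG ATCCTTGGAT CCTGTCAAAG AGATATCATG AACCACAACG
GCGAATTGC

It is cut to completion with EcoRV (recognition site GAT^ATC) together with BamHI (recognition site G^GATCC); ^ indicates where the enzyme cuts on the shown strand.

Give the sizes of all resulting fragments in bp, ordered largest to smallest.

EcoRV sites (GATATC) start at positions 16, 52, 182.
EcoRV cuts after base 3 of each site, so after positions 18, 54, 184.
BamHI sites (GGATCC) start at positions 36, 159, 167.
BamHI cuts after the first base of each site, so after positions 36, 159, 167.
Combined cut positions: 18, 36, 54, 159, 167, 184.
Linear molecule, 6 cuts → 7 fragments:
  1–18 → 18 bp
  19–36 → 18 bp
  37–54 → 18 bp
  55–159 → 105 bp
  160–167 → 8 bp
  168–184 → 17 bp
  185–209 → 25 bp
Sorted largest to smallest: 105, 25, 18, 18, 18, 17, 8 bp.

105, 25, 18, 18, 18, 17, 8 bp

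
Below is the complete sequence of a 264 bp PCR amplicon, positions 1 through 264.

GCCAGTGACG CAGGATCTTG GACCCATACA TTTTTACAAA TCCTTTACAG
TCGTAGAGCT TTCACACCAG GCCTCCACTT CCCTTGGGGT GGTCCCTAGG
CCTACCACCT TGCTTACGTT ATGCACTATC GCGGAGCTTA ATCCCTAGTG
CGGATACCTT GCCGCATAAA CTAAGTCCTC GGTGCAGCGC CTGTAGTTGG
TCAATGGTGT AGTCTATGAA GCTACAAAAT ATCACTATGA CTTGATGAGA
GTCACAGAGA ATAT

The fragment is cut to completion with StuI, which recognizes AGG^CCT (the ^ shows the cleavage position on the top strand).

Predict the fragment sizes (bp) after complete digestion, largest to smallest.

164, 71, 29 bp

StuI sites (AGGCCT) start at positions 69, 98.
StuI cuts after base 3 of each site, so after positions 71, 100.
Linear molecule, 2 cuts → 3 fragments:
  1–71 → 71 bp
  72–100 → 29 bp
  101–264 → 164 bp
Sorted largest to smallest: 164, 71, 29 bp.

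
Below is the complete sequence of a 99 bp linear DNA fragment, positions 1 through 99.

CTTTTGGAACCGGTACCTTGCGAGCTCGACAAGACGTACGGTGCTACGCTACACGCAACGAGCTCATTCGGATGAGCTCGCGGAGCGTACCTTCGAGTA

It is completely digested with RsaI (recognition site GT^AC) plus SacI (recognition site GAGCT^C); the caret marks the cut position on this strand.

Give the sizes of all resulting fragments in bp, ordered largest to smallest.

27, 14, 14, 12, 11, 11, 10 bp

RsaI sites (GTAC) start at positions 13, 36, 87.
RsaI cuts after base 2 of each site, so after positions 14, 37, 88.
SacI sites (GAGCTC) start at positions 22, 60, 74.
SacI cuts after base 5 of each site (before the last base), so after positions 26, 64, 78.
Combined cut positions: 14, 26, 37, 64, 78, 88.
Linear molecule, 6 cuts → 7 fragments:
  1–14 → 14 bp
  15–26 → 12 bp
  27–37 → 11 bp
  38–64 → 27 bp
  65–78 → 14 bp
  79–88 → 10 bp
  89–99 → 11 bp
Sorted largest to smallest: 27, 14, 14, 12, 11, 11, 10 bp.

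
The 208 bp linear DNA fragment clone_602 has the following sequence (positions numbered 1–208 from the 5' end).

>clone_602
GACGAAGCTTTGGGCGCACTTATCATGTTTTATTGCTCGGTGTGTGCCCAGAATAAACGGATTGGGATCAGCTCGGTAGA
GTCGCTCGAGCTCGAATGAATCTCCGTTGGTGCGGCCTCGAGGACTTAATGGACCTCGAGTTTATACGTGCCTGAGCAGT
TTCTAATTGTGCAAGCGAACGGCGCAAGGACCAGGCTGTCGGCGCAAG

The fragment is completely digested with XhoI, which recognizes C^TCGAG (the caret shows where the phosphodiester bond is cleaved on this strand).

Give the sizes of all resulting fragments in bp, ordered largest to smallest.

XhoI sites (CTCGAG) start at positions 85, 117, 135.
XhoI cuts after the first base of each site, so after positions 85, 117, 135.
Linear molecule, 3 cuts → 4 fragments:
  1–85 → 85 bp
  86–117 → 32 bp
  118–135 → 18 bp
  136–208 → 73 bp
Sorted largest to smallest: 85, 73, 32, 18 bp.

85, 73, 32, 18 bp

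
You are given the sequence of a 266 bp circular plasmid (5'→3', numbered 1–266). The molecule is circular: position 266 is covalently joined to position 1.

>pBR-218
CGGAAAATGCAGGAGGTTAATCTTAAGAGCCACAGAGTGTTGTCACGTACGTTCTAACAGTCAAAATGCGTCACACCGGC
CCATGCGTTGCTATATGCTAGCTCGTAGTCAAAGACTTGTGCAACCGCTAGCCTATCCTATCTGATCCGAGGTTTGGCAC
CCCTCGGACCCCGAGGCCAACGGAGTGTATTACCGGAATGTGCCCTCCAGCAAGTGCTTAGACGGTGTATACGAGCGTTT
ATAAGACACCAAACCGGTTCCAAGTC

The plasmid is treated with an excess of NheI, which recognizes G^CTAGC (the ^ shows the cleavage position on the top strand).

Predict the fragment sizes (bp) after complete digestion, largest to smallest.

NheI sites (GCTAGC) start at positions 97, 127.
NheI cuts after the first base of each site, so after positions 97, 127.
Circular molecule, 2 cuts → 2 fragments:
  98–127 → 30 bp
  128–266 then 1–97 → 139 + 97 = 236 bp
Sorted largest to smallest: 236, 30 bp.

236, 30 bp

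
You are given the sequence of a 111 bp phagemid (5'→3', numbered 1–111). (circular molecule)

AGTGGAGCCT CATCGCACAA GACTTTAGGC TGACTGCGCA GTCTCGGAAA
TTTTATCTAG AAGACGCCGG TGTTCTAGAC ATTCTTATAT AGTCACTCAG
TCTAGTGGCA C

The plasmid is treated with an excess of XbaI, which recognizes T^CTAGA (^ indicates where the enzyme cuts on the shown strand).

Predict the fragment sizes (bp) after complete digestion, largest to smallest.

XbaI sites (TCTAGA) start at positions 56, 74.
XbaI cuts after the first base of each site, so after positions 56, 74.
Circular molecule, 2 cuts → 2 fragments:
  57–74 → 18 bp
  75–111 then 1–56 → 37 + 56 = 93 bp
Sorted largest to smallest: 93, 18 bp.

93, 18 bp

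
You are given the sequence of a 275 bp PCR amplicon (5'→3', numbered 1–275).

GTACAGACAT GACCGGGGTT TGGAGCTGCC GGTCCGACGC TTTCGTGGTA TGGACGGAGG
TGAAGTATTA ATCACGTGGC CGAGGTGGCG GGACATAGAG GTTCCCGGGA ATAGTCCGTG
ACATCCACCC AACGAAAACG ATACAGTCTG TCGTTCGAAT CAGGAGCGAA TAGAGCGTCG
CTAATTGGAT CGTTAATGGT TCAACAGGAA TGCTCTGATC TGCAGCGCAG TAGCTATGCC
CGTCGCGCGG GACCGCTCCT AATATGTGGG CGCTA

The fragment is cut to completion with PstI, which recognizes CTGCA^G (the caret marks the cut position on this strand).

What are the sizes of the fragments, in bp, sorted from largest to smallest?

224, 51 bp

The PstI site (CTGCAG) starts at position 220.
PstI cuts after base 5 of each site (before the last base), so after position 224.
Linear molecule, 1 cut → 2 fragments:
  1–224 → 224 bp
  225–275 → 51 bp
Sorted largest to smallest: 224, 51 bp.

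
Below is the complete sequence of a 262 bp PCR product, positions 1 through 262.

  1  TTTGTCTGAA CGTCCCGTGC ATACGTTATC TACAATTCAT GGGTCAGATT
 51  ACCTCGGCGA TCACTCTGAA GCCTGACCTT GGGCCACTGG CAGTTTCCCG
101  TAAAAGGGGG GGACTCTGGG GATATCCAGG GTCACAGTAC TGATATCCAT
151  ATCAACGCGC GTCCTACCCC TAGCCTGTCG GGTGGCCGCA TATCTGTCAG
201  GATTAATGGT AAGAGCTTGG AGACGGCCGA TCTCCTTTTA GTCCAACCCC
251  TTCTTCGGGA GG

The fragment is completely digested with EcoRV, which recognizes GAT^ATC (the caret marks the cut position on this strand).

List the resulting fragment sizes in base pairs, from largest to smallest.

EcoRV sites (GATATC) start at positions 121, 142.
EcoRV cuts after base 3 of each site, so after positions 123, 144.
Linear molecule, 2 cuts → 3 fragments:
  1–123 → 123 bp
  124–144 → 21 bp
  145–262 → 118 bp
Sorted largest to smallest: 123, 118, 21 bp.

123, 118, 21 bp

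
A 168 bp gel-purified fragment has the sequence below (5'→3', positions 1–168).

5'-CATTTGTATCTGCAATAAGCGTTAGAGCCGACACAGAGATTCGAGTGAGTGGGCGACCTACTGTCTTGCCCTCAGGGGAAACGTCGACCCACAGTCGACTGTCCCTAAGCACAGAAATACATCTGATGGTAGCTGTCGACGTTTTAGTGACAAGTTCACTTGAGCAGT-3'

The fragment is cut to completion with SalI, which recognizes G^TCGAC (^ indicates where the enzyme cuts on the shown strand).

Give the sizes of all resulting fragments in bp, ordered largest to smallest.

SalI sites (GTCGAC) start at positions 83, 94, 135.
SalI cuts after the first base of each site, so after positions 83, 94, 135.
Linear molecule, 3 cuts → 4 fragments:
  1–83 → 83 bp
  84–94 → 11 bp
  95–135 → 41 bp
  136–168 → 33 bp
Sorted largest to smallest: 83, 41, 33, 11 bp.

83, 41, 33, 11 bp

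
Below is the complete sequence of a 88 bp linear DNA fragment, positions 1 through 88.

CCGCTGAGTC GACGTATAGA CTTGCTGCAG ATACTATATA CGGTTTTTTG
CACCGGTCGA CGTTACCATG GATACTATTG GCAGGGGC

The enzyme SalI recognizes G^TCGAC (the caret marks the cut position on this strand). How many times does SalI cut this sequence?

2

GTCGAC occurs starting at positions 8, 56.
SalI cuts at 2 sites.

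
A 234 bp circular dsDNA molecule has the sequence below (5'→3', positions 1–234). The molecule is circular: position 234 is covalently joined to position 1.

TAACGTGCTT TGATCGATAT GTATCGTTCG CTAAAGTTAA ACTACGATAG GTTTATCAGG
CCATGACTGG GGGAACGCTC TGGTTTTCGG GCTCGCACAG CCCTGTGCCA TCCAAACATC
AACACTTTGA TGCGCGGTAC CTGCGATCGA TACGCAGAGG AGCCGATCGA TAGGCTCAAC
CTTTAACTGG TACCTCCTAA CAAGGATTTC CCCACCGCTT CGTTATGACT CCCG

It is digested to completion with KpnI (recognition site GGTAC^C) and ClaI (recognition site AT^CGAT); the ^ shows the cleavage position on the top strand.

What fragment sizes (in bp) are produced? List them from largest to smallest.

126, 55, 26, 20, 7 bp

KpnI sites (GGTACC) start at positions 136, 189.
KpnI cuts after base 5 of each site (before the last base), so after positions 140, 193.
ClaI sites (ATCGAT) start at positions 13, 146, 166.
ClaI cuts after base 2 of each site, so after positions 14, 147, 167.
Combined cut positions: 14, 140, 147, 167, 193.
Circular molecule, 5 cuts → 5 fragments:
  15–140 → 126 bp
  141–147 → 7 bp
  148–167 → 20 bp
  168–193 → 26 bp
  194–234 then 1–14 → 41 + 14 = 55 bp
Sorted largest to smallest: 126, 55, 26, 20, 7 bp.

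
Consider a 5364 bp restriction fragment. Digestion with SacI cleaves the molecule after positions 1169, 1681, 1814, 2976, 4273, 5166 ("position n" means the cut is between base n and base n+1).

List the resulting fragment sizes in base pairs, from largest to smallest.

Linear molecule, 6 cuts → 7 fragments:
  1169 − 0 = 1169 bp
  1681 − 1169 = 512 bp
  1814 − 1681 = 133 bp
  2976 − 1814 = 1162 bp
  4273 − 2976 = 1297 bp
  5166 − 4273 = 893 bp
  5364 − 5166 = 198 bp
Sorted largest to smallest: 1297, 1169, 1162, 893, 512, 198, 133 bp.

1297, 1169, 1162, 893, 512, 198, 133 bp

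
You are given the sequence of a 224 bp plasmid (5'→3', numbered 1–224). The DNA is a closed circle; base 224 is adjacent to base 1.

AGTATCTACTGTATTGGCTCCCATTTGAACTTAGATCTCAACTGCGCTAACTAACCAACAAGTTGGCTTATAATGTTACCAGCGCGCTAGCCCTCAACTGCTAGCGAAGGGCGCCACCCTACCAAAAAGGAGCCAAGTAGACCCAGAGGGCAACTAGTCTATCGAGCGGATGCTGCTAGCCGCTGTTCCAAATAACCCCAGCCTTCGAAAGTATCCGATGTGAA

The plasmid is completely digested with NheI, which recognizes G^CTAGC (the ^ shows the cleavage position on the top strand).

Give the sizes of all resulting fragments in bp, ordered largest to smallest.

NheI sites (GCTAGC) start at positions 86, 100, 175.
NheI cuts after the first base of each site, so after positions 86, 100, 175.
Circular molecule, 3 cuts → 3 fragments:
  87–100 → 14 bp
  101–175 → 75 bp
  176–224 then 1–86 → 49 + 86 = 135 bp
Sorted largest to smallest: 135, 75, 14 bp.

135, 75, 14 bp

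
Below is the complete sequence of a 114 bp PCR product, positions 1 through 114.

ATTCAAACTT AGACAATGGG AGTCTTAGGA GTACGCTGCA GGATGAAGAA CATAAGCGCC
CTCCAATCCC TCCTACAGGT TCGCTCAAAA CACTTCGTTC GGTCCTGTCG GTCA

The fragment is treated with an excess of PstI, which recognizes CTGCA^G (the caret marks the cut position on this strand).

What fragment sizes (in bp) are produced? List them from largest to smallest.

74, 40 bp

The PstI site (CTGCAG) starts at position 36.
PstI cuts after base 5 of each site (before the last base), so after position 40.
Linear molecule, 1 cut → 2 fragments:
  1–40 → 40 bp
  41–114 → 74 bp
Sorted largest to smallest: 74, 40 bp.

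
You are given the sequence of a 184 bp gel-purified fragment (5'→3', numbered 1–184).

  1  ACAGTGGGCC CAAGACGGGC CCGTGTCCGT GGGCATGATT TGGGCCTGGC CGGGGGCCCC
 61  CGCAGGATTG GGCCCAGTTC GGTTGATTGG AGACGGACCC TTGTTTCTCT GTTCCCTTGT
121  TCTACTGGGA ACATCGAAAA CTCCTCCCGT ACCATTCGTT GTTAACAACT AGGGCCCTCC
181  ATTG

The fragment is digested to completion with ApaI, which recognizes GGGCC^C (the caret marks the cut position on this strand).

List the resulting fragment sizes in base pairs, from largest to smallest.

102, 37, 16, 11, 10, 8 bp

ApaI sites (GGGCCC) start at positions 6, 17, 54, 70, 172.
ApaI cuts after base 5 of each site (before the last base), so after positions 10, 21, 58, 74, 176.
Linear molecule, 5 cuts → 6 fragments:
  1–10 → 10 bp
  11–21 → 11 bp
  22–58 → 37 bp
  59–74 → 16 bp
  75–176 → 102 bp
  177–184 → 8 bp
Sorted largest to smallest: 102, 37, 16, 11, 10, 8 bp.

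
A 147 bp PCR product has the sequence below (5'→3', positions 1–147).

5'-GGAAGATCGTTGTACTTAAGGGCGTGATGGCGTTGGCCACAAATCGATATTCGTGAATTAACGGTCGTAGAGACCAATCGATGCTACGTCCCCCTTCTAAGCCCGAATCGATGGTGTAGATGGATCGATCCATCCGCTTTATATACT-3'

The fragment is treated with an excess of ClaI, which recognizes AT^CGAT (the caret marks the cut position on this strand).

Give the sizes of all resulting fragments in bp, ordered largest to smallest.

44, 34, 30, 22, 17 bp

ClaI sites (ATCGAT) start at positions 43, 77, 107, 124.
ClaI cuts after base 2 of each site, so after positions 44, 78, 108, 125.
Linear molecule, 4 cuts → 5 fragments:
  1–44 → 44 bp
  45–78 → 34 bp
  79–108 → 30 bp
  109–125 → 17 bp
  126–147 → 22 bp
Sorted largest to smallest: 44, 34, 30, 22, 17 bp.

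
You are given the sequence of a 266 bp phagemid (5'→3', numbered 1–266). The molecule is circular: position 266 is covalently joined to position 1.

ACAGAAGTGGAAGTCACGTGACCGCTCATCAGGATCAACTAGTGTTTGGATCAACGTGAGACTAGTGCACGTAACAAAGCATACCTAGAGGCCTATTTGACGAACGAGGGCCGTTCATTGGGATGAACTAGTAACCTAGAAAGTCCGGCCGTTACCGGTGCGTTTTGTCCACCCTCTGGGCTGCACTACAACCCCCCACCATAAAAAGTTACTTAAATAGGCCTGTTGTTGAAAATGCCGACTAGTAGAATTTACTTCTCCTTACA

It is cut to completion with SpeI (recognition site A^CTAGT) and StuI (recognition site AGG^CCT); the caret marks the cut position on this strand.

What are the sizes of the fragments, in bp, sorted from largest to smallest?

94, 63, 36, 30, 23, 20 bp

SpeI sites (ACTAGT) start at positions 38, 61, 127, 241.
SpeI cuts after the first base of each site, so after positions 38, 61, 127, 241.
StuI sites (AGGCCT) start at positions 89, 219.
StuI cuts after base 3 of each site, so after positions 91, 221.
Combined cut positions: 38, 61, 91, 127, 221, 241.
Circular molecule, 6 cuts → 6 fragments:
  39–61 → 23 bp
  62–91 → 30 bp
  92–127 → 36 bp
  128–221 → 94 bp
  222–241 → 20 bp
  242–266 then 1–38 → 25 + 38 = 63 bp
Sorted largest to smallest: 94, 63, 36, 30, 23, 20 bp.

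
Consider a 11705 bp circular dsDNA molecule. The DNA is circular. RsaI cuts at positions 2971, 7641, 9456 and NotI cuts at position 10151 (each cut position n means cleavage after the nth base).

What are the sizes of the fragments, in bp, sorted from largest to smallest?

4670, 4525, 1815, 695 bp

Combined cut positions (sorted): 2971, 7641, 9456, 10151.
Circular molecule, 4 cuts → 4 fragments:
  7641 − 2971 = 4670 bp
  9456 − 7641 = 1815 bp
  10151 − 9456 = 695 bp
  wrap: 11705 − 10151 + 2971 = 4525 bp
Sorted largest to smallest: 4670, 4525, 1815, 695 bp.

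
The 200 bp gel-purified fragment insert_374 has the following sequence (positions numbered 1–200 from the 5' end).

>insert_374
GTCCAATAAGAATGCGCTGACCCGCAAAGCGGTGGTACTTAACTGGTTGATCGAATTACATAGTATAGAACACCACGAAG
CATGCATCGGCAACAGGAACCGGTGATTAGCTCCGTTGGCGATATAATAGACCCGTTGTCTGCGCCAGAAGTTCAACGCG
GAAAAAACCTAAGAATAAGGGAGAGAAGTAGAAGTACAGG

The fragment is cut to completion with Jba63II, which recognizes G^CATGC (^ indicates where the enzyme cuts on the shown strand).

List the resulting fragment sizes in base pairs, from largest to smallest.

120, 80 bp

The Jba63II site (GCATGC) starts at position 80.
Jba63II cuts after the first base of each site, so after position 80.
Linear molecule, 1 cut → 2 fragments:
  1–80 → 80 bp
  81–200 → 120 bp
Sorted largest to smallest: 120, 80 bp.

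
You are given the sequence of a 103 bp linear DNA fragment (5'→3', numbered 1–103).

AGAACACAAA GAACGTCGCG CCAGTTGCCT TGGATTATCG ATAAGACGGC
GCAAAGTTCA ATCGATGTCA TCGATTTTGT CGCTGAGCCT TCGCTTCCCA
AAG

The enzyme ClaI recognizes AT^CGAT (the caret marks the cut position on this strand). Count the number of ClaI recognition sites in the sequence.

ATCGAT occurs starting at positions 37, 61, 70.
ClaI cuts at 3 sites.

3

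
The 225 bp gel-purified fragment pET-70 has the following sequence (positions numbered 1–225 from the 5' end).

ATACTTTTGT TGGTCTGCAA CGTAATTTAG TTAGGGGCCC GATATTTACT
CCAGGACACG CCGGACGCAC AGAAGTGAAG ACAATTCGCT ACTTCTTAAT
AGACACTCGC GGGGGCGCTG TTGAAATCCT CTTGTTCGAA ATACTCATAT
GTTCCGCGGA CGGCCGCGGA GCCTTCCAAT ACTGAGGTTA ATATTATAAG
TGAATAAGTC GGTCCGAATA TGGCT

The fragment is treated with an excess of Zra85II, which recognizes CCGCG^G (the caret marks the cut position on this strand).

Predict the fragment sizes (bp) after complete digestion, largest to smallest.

Zra85II sites (CCGCGG) start at positions 154, 164.
Zra85II cuts after base 5 of each site (before the last base), so after positions 158, 168.
Linear molecule, 2 cuts → 3 fragments:
  1–158 → 158 bp
  159–168 → 10 bp
  169–225 → 57 bp
Sorted largest to smallest: 158, 57, 10 bp.

158, 57, 10 bp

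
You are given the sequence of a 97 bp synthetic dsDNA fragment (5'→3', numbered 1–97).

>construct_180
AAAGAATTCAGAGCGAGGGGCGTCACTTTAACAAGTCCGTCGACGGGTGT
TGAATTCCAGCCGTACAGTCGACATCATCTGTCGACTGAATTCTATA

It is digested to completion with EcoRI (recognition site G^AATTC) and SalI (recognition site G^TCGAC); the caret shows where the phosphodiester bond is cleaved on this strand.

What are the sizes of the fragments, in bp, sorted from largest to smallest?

35, 16, 13, 13, 9, 7, 4 bp

EcoRI sites (GAATTC) start at positions 4, 52, 88.
EcoRI cuts after the first base of each site, so after positions 4, 52, 88.
SalI sites (GTCGAC) start at positions 39, 68, 81.
SalI cuts after the first base of each site, so after positions 39, 68, 81.
Combined cut positions: 4, 39, 52, 68, 81, 88.
Linear molecule, 6 cuts → 7 fragments:
  1–4 → 4 bp
  5–39 → 35 bp
  40–52 → 13 bp
  53–68 → 16 bp
  69–81 → 13 bp
  82–88 → 7 bp
  89–97 → 9 bp
Sorted largest to smallest: 35, 16, 13, 13, 9, 7, 4 bp.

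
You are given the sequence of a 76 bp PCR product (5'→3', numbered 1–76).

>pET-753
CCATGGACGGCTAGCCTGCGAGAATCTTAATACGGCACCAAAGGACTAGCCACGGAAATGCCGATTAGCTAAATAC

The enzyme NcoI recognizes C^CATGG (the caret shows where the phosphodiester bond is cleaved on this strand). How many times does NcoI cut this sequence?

CCATGG occurs starting at position 1.
NcoI cuts at 1 site.

1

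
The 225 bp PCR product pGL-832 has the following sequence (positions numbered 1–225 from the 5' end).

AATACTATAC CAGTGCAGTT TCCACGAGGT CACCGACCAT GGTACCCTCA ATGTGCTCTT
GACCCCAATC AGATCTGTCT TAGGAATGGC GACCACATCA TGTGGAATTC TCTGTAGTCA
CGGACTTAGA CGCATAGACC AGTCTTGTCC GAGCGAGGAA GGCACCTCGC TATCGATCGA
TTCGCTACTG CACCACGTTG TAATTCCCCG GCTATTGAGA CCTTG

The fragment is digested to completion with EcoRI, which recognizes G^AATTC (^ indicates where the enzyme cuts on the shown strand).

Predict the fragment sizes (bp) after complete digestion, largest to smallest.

The EcoRI site (GAATTC) starts at position 105.
EcoRI cuts after the first base of each site, so after position 105.
Linear molecule, 1 cut → 2 fragments:
  1–105 → 105 bp
  106–225 → 120 bp
Sorted largest to smallest: 120, 105 bp.

120, 105 bp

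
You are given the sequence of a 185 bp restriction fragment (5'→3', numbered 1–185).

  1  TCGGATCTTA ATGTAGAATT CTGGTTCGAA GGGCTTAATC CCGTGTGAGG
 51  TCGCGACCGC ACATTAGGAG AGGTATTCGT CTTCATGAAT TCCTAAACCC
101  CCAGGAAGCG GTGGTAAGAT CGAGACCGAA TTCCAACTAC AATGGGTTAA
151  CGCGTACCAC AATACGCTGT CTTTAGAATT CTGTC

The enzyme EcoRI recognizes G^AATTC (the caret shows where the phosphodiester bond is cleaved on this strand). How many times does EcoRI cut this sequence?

GAATTC occurs starting at positions 16, 87, 128, 176.
EcoRI cuts at 4 sites.

4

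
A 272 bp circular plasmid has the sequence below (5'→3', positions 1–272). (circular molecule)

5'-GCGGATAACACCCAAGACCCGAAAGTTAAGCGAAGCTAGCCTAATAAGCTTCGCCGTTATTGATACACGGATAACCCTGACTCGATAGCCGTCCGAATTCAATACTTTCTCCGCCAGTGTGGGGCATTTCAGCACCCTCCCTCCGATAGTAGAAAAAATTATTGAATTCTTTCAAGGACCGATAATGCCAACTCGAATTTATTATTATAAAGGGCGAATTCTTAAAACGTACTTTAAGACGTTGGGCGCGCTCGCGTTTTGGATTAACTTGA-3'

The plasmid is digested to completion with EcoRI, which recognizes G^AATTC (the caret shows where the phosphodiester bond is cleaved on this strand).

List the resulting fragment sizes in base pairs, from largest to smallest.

EcoRI sites (GAATTC) start at positions 95, 164, 216.
EcoRI cuts after the first base of each site, so after positions 95, 164, 216.
Circular molecule, 3 cuts → 3 fragments:
  96–164 → 69 bp
  165–216 → 52 bp
  217–272 then 1–95 → 56 + 95 = 151 bp
Sorted largest to smallest: 151, 69, 52 bp.

151, 69, 52 bp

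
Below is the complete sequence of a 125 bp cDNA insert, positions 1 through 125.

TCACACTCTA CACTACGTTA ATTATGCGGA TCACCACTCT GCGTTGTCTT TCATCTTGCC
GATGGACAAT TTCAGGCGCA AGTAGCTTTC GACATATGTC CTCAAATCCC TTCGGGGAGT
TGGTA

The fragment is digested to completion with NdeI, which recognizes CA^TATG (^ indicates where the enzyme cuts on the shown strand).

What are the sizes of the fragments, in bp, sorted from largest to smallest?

The NdeI site (CATATG) starts at position 93.
NdeI cuts after base 2 of each site, so after position 94.
Linear molecule, 1 cut → 2 fragments:
  1–94 → 94 bp
  95–125 → 31 bp
Sorted largest to smallest: 94, 31 bp.

94, 31 bp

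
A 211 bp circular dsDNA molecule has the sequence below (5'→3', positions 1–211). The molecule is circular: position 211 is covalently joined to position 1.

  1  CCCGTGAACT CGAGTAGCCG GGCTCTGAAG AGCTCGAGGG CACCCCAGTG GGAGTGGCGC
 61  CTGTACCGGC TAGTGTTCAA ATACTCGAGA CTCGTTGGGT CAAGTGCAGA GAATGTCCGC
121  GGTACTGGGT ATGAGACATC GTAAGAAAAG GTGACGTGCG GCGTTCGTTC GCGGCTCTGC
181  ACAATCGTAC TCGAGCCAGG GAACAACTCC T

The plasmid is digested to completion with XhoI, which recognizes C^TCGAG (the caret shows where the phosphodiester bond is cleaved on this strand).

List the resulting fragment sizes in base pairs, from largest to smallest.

106, 51, 30, 24 bp

XhoI sites (CTCGAG) start at positions 9, 33, 84, 190.
XhoI cuts after the first base of each site, so after positions 9, 33, 84, 190.
Circular molecule, 4 cuts → 4 fragments:
  10–33 → 24 bp
  34–84 → 51 bp
  85–190 → 106 bp
  191–211 then 1–9 → 21 + 9 = 30 bp
Sorted largest to smallest: 106, 51, 30, 24 bp.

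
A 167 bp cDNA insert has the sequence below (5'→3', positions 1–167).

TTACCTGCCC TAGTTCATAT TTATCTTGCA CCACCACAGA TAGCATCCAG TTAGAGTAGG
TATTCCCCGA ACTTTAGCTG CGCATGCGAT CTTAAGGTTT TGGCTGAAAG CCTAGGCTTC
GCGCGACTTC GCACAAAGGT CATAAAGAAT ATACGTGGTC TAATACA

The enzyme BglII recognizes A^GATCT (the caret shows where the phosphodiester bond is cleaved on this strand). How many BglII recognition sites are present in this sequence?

No occurrence of AGATCT is present in the sequence.
BglII does not cut: 0 sites.

0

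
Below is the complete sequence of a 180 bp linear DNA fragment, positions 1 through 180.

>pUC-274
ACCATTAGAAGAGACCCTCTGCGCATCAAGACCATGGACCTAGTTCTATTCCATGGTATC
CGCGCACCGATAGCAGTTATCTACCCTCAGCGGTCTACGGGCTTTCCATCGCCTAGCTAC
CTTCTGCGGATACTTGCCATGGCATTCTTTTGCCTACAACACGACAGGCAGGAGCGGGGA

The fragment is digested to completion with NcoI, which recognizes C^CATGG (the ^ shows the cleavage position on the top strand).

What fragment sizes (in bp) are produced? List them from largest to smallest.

NcoI sites (CCATGG) start at positions 32, 51, 137.
NcoI cuts after the first base of each site, so after positions 32, 51, 137.
Linear molecule, 3 cuts → 4 fragments:
  1–32 → 32 bp
  33–51 → 19 bp
  52–137 → 86 bp
  138–180 → 43 bp
Sorted largest to smallest: 86, 43, 32, 19 bp.

86, 43, 32, 19 bp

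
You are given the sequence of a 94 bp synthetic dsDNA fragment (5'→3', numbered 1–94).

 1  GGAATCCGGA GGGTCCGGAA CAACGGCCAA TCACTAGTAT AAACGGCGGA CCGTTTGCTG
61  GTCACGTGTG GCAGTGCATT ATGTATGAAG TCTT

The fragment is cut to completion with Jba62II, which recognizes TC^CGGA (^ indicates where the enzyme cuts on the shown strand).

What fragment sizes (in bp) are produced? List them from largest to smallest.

79, 9, 6 bp

Jba62II sites (TCCGGA) start at positions 5, 14.
Jba62II cuts after base 2 of each site, so after positions 6, 15.
Linear molecule, 2 cuts → 3 fragments:
  1–6 → 6 bp
  7–15 → 9 bp
  16–94 → 79 bp
Sorted largest to smallest: 79, 9, 6 bp.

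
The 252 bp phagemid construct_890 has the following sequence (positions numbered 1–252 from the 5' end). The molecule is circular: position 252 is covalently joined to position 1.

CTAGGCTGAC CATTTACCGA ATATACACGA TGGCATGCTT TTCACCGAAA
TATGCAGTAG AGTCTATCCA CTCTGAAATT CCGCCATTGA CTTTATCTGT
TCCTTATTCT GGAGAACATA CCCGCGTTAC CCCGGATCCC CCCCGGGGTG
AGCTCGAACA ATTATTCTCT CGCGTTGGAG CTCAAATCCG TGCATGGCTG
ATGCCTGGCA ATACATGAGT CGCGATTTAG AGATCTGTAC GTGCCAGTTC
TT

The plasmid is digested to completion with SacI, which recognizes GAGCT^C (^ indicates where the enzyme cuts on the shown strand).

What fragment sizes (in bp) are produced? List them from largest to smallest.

224, 28 bp

SacI sites (GAGCTC) start at positions 150, 178.
SacI cuts after base 5 of each site (before the last base), so after positions 154, 182.
Circular molecule, 2 cuts → 2 fragments:
  155–182 → 28 bp
  183–252 then 1–154 → 70 + 154 = 224 bp
Sorted largest to smallest: 224, 28 bp.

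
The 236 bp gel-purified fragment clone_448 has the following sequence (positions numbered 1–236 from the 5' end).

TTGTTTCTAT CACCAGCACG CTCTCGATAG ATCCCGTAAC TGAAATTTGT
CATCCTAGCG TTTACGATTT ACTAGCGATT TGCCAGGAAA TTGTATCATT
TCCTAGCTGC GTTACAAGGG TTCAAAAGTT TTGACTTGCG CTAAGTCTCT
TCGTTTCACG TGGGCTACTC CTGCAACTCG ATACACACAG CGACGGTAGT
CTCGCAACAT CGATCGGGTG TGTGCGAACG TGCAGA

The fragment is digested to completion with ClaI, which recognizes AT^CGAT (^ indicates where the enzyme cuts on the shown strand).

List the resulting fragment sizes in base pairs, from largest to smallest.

210, 26 bp

The ClaI site (ATCGAT) starts at position 209.
ClaI cuts after base 2 of each site, so after position 210.
Linear molecule, 1 cut → 2 fragments:
  1–210 → 210 bp
  211–236 → 26 bp
Sorted largest to smallest: 210, 26 bp.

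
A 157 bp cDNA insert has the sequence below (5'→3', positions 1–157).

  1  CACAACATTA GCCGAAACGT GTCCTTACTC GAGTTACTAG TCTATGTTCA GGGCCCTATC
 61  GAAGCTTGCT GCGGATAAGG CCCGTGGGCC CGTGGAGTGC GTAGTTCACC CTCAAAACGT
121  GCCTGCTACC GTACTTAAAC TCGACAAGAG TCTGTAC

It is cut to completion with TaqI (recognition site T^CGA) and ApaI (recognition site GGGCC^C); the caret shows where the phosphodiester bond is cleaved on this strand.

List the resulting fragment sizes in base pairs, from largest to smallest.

TaqI sites (TCGA) start at positions 29, 59, 141.
TaqI cuts after the first base of each site, so after positions 29, 59, 141.
ApaI sites (GGGCCC) start at positions 51, 86.
ApaI cuts after base 5 of each site (before the last base), so after positions 55, 90.
Combined cut positions: 29, 55, 59, 90, 141.
Linear molecule, 5 cuts → 6 fragments:
  1–29 → 29 bp
  30–55 → 26 bp
  56–59 → 4 bp
  60–90 → 31 bp
  91–141 → 51 bp
  142–157 → 16 bp
Sorted largest to smallest: 51, 31, 29, 26, 16, 4 bp.

51, 31, 29, 26, 16, 4 bp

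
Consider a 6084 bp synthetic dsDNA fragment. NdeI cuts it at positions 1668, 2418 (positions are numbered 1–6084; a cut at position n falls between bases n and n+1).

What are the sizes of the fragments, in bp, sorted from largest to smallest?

3666, 1668, 750 bp

Linear molecule, 2 cuts → 3 fragments:
  1668 − 0 = 1668 bp
  2418 − 1668 = 750 bp
  6084 − 2418 = 3666 bp
Sorted largest to smallest: 3666, 1668, 750 bp.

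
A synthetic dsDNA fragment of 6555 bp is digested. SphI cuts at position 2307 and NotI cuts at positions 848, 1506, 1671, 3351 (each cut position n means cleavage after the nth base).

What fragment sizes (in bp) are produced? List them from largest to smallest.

3204, 1044, 848, 658, 636, 165 bp

Combined cut positions (sorted): 848, 1506, 1671, 2307, 3351.
Linear molecule, 5 cuts → 6 fragments:
  848 − 0 = 848 bp
  1506 − 848 = 658 bp
  1671 − 1506 = 165 bp
  2307 − 1671 = 636 bp
  3351 − 2307 = 1044 bp
  6555 − 3351 = 3204 bp
Sorted largest to smallest: 3204, 1044, 848, 658, 636, 165 bp.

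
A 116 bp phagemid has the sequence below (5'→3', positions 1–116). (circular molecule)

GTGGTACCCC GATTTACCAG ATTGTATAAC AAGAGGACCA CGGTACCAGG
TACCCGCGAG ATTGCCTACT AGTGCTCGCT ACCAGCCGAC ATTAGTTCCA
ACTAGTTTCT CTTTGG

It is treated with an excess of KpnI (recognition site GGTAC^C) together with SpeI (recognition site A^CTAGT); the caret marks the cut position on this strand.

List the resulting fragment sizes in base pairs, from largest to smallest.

39, 33, 22, 15, 7 bp

KpnI sites (GGTACC) start at positions 3, 42, 49.
KpnI cuts after base 5 of each site (before the last base), so after positions 7, 46, 53.
SpeI sites (ACTAGT) start at positions 68, 101.
SpeI cuts after the first base of each site, so after positions 68, 101.
Combined cut positions: 7, 46, 53, 68, 101.
Circular molecule, 5 cuts → 5 fragments:
  8–46 → 39 bp
  47–53 → 7 bp
  54–68 → 15 bp
  69–101 → 33 bp
  102–116 then 1–7 → 15 + 7 = 22 bp
Sorted largest to smallest: 39, 33, 22, 15, 7 bp.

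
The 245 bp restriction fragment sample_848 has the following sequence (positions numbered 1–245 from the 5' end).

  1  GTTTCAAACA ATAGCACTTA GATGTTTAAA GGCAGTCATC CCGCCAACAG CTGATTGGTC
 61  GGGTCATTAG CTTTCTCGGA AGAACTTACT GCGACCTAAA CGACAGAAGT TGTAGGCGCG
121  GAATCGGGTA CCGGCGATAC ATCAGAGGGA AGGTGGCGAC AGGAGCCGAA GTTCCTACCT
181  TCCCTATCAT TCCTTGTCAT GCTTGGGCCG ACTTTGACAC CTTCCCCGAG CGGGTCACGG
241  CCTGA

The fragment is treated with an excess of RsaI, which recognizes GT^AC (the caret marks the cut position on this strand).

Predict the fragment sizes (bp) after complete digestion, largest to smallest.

The RsaI site (GTAC) starts at position 128.
RsaI cuts after base 2 of each site, so after position 129.
Linear molecule, 1 cut → 2 fragments:
  1–129 → 129 bp
  130–245 → 116 bp
Sorted largest to smallest: 129, 116 bp.

129, 116 bp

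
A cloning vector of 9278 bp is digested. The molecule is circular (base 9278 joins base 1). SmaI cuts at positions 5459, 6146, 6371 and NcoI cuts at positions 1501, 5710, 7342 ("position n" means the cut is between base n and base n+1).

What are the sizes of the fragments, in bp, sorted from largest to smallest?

Combined cut positions (sorted): 1501, 5459, 5710, 6146, 6371, 7342.
Circular molecule, 6 cuts → 6 fragments:
  5459 − 1501 = 3958 bp
  5710 − 5459 = 251 bp
  6146 − 5710 = 436 bp
  6371 − 6146 = 225 bp
  7342 − 6371 = 971 bp
  wrap: 9278 − 7342 + 1501 = 3437 bp
Sorted largest to smallest: 3958, 3437, 971, 436, 251, 225 bp.

3958, 3437, 971, 436, 251, 225 bp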